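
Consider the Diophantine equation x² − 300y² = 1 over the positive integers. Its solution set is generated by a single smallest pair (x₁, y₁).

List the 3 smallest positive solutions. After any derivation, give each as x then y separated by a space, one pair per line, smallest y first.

1351 78
3650401 210756
9863382151 569462634

d=300: √d = [17; 3,8,3,34] (ℓ=4, even), read p_3/q_3
k=0  a_k=17  p_k/q_k = 17/1
…
k=2  a_k=8  p_k/q_k = 433/25
k=3  a_k=3  p_k/q_k = 1351/78
fundamental: x₁=1351, y₁=78  (since 1825201 − 300·6084 = 1)
n=2: (1351,78)∘(1351,78) = (1351·1351+300·78·78, 1351·78+78·1351) = (3650401,210756)
n=3: (3650401,210756)∘(1351,78) = (1351·3650401+300·78·210756, 1351·210756+78·3650401) = (9863382151,569462634)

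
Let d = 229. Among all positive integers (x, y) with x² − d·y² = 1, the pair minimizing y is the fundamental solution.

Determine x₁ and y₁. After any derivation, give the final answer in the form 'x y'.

5848201 386460

√229 → a₀=15, period (7,1,1,7,30); ℓ=5 odd so k=9
k=0  a_k=15  p_k/q_k = 15/1
k=1  a_k=7  p_k/q_k = 106/7
…
k=4  a_k=7  p_k/q_k = 1710/113
…
k=7  a_k=1  p_k/q_k = 413926/27353
k=8  a_k=1  p_k/q_k = 776325/51301
k=9  a_k=7  p_k/q_k = 5848201/386460
fundamental: x₁=5848201, y₁=386460  (since 34201454936401 − 229·149351331600 = 1)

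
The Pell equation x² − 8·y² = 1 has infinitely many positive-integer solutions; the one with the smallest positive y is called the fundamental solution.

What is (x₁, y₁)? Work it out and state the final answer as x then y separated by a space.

√8 = [2; 1,4, …], period ℓ=2 (even) → k=1
k=0  a_k=2  p_k/q_k = 2/1
k=1  a_k=1  p_k/q_k = 3/1
→ (3, 1).  Check: 3²=9, 8·1²=8, difference 1.

3 1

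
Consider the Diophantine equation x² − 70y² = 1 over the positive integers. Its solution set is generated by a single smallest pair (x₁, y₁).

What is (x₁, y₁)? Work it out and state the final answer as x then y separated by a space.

251 30

d=70: √d = [8; 2,1,2,1,2,16] (ℓ=6, even), read p_5/q_5
a_0=8:  p_0=8·1+0=8,  q_0=8·0+1=1
…
a_3=2:  p_3=2·25+17=67,  q_3=2·3+2=8
a_4=1:  p_4=1·67+25=92,  q_4=1·8+3=11
a_5=2:  p_5=2·92+67=251,  q_5=2·11+8=30
→ (251, 30).  Check: 251²=63001, 70·30²=63000, difference 1.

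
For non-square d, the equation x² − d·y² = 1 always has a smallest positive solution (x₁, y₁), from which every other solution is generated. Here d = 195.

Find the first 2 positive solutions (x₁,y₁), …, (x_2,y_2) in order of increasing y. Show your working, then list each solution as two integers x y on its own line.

[13; 1,26] for √195; ℓ=2 ⇒ convergent index 1
step 0: (13, 1)  from 13·(1,0) + (0,1)
step 1: (14, 1)  from 1·(13,1) + (1,0)
→ (14, 1).  Check: 14²=196, 195·1²=195, difference 1.
n=2: (14,1)∘(14,1) = (14·14+195·1·1, 14·1+1·14) = (391,28)

14 1
391 28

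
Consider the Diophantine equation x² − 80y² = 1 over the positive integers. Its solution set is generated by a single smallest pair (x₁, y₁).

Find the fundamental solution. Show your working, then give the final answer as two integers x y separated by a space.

9 1

[8; 1,16] for √80; ℓ=2 ⇒ convergent index 1
step 0: (8, 1)  from 8·(1,0) + (0,1)
step 1: (9, 1)  from 1·(8,1) + (1,0)
→ (9, 1).  Check: 9²=81, 80·1²=80, difference 1.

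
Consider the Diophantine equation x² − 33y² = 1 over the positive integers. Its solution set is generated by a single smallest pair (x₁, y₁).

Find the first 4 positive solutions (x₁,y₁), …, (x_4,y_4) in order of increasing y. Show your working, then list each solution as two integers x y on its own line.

√33 → a₀=5, period (1,2,1,10); ℓ=4 even so k=3
a_0=5:  p_0=5·1+0=5,  q_0=5·0+1=1
…
a_2=2:  p_2=2·6+5=17,  q_2=2·1+1=3
a_3=1:  p_3=1·17+6=23,  q_3=1·3+1=4
→ (23, 4).  Check: 23²=529, 33·4²=528, difference 1.
n=2: (23,4)∘(23,4) = (23·23+33·4·4, 23·4+4·23) = (1057,184)
n=3: (1057,184)∘(23,4) = (23·1057+33·4·184, 23·184+4·1057) = (48599,8460)
n=4: (48599,8460)∘(23,4) = (23·48599+33·4·8460, 23·8460+4·48599) = (2234497,388976)

23 4
1057 184
48599 8460
2234497 388976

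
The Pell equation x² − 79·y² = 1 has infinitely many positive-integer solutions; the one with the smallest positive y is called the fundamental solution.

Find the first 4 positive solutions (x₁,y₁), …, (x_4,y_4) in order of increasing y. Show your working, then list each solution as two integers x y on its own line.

√79 → a₀=8, period (1,7,1,16); ℓ=4 even so k=3
i=0: a=8 ⇒ p=8, q=1
…
i=2: a=7 ⇒ p=71, q=8
i=3: a=1 ⇒ p=80, q=9
→ (80, 9).  Check: 80²=6400, 79·9²=6399, difference 1.
n=2: (80,9)∘(80,9) = (80·80+79·9·9, 80·9+9·80) = (12799,1440)
n=3: (12799,1440)∘(80,9) = (80·12799+79·9·1440, 80·1440+9·12799) = (2047760,230391)
n=4: (2047760,230391)∘(80,9) = (80·2047760+79·9·230391, 80·230391+9·2047760) = (327628801,36861120)

80 9
12799 1440
2047760 230391
327628801 36861120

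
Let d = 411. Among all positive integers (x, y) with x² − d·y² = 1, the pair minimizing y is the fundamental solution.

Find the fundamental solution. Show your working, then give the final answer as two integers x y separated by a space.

√411 → a₀=20, period (3,1,1,1,19,1,1,1,3,40); ℓ=10 even so k=9
i=0: a=20 ⇒ p=20, q=1
i=1: a=3 ⇒ p=61, q=3
i=2: a=1 ⇒ p=81, q=4
…
i=4: a=1 ⇒ p=223, q=11
…
i=6: a=1 ⇒ p=4602, q=227
i=7: a=1 ⇒ p=8981, q=443
i=8: a=1 ⇒ p=13583, q=670
i=9: a=3 ⇒ p=49730, q=2453
(x₁, y₁) = (49730, 2453);  49730² − 411·2453² = 1 ✓

49730 2453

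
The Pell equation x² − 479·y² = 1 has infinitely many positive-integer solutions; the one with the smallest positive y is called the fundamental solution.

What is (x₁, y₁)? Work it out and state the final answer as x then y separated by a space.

2989440 136591

d=479: √d = [21; 1,7,1,3,2,21,2,3,1,7,1,42] (ℓ=12, even), read p_11/q_11
i=0: a=21 ⇒ p=21, q=1
i=1: a=1 ⇒ p=22, q=1
i=2: a=7 ⇒ p=175, q=8
…
i=4: a=3 ⇒ p=766, q=35
i=5: a=2 ⇒ p=1729, q=79
i=6: a=21 ⇒ p=37075, q=1694
i=7: a=2 ⇒ p=75879, q=3467
i=8: a=3 ⇒ p=264712, q=12095
i=9: a=1 ⇒ p=340591, q=15562
i=10: a=7 ⇒ p=2648849, q=121029
i=11: a=1 ⇒ p=2989440, q=136591
→ (2989440, 136591).  Check: 2989440²=8936751513600, 479·136591²=8936751513599, difference 1.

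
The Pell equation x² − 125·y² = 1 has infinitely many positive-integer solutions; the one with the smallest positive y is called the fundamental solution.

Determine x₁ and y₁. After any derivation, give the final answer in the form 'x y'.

d=125: √d = [11; 5,1,1,5,22] (ℓ=5, odd), read p_9/q_9
i=0: a=11 ⇒ p=11, q=1
i=1: a=5 ⇒ p=56, q=5
i=2: a=1 ⇒ p=67, q=6
i=3: a=1 ⇒ p=123, q=11
i=4: a=5 ⇒ p=682, q=61
i=5: a=22 ⇒ p=15127, q=1353
i=6: a=5 ⇒ p=76317, q=6826
…
i=8: a=1 ⇒ p=167761, q=15005
i=9: a=5 ⇒ p=930249, q=83204
fundamental: x₁=930249, y₁=83204  (since 865363202001 − 125·6922905616 = 1)

930249 83204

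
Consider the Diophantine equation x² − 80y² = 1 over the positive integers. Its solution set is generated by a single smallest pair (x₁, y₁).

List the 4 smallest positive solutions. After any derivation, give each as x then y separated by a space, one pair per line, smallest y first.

d=80: √d = [8; 1,16] (ℓ=2, even), read p_1/q_1
a_0=8:  p_0=8·1+0=8,  q_0=8·0+1=1
a_1=1:  p_1=1·8+1=9,  q_1=1·1+0=1
(x₁, y₁) = (9, 1);  9² − 80·1² = 1 ✓
n=2: (9,1)∘(9,1) = (9·9+80·1·1, 9·1+1·9) = (161,18)
n=3: (161,18)∘(9,1) = (9·161+80·1·18, 9·18+1·161) = (2889,323)
n=4: (2889,323)∘(9,1) = (9·2889+80·1·323, 9·323+1·2889) = (51841,5796)

9 1
161 18
2889 323
51841 5796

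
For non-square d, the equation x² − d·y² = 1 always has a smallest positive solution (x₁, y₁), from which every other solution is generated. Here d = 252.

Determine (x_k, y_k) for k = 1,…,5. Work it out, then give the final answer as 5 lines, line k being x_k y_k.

[15; 1,6,1,30] for √252; ℓ=4 ⇒ convergent index 3
step 0: (15, 1)  from 15·(1,0) + (0,1)
step 1: (16, 1)  from 1·(15,1) + (1,0)
step 2: (111, 7)  from 6·(16,1) + (15,1)
step 3: (127, 8)  from 1·(111,7) + (16,1)
→ (127, 8).  Check: 127²=16129, 252·8²=16128, difference 1.
(127+8√252)^2 = 32257 + 2032√252
(127+8√252)^3 = 8193151 + 516120√252
(127+8√252)^4 = 2081028097 + 131092448√252
(127+8√252)^5 = 528572943487 + 33296965672√252

127 8
32257 2032
8193151 516120
2081028097 131092448
528572943487 33296965672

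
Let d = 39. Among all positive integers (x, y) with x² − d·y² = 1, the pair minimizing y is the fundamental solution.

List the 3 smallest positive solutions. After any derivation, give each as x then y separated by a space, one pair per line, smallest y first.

25 4
1249 200
62425 9996

√39 = [6; 4,12, …], period ℓ=2 (even) → k=1
i=0: a=6 ⇒ p=6, q=1
i=1: a=4 ⇒ p=25, q=4
→ (25, 4).  Check: 25²=625, 39·4²=624, difference 1.
(x_2, y_2) = (25·25 + 39·4·4, 25·4 + 4·25) = (1249, 200)
(x_3, y_3) = (25·1249 + 39·4·200, 25·200 + 4·1249) = (62425, 9996)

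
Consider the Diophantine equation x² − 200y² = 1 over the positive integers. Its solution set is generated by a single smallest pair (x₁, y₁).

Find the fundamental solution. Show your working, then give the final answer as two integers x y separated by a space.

[14; 7,28] for √200; ℓ=2 ⇒ convergent index 1
i=0: a=14 ⇒ p=14, q=1
i=1: a=7 ⇒ p=99, q=7
→ (99, 7).  Check: 99²=9801, 200·7²=9800, difference 1.

99 7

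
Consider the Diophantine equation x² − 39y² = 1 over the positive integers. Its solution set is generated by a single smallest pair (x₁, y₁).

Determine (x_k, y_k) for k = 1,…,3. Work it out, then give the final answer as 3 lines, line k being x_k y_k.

d=39: √d = [6; 4,12] (ℓ=2, even), read p_1/q_1
a_0=6:  p_0=6·1+0=6,  q_0=6·0+1=1
a_1=4:  p_1=4·6+1=25,  q_1=4·1+0=4
→ (25, 4).  Check: 25²=625, 39·4²=624, difference 1.
n=2: (25,4)∘(25,4) = (25·25+39·4·4, 25·4+4·25) = (1249,200)
n=3: (1249,200)∘(25,4) = (25·1249+39·4·200, 25·200+4·1249) = (62425,9996)

25 4
1249 200
62425 9996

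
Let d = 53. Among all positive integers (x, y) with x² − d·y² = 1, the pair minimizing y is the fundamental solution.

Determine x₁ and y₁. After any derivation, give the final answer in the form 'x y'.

√53 = [7; 3,1,1,3,14, …], period ℓ=5 (odd) → k=9
a_0=7:  p_0=7·1+0=7,  q_0=7·0+1=1
a_1=3:  p_1=3·7+1=22,  q_1=3·1+0=3
…
a_3=1:  p_3=1·29+22=51,  q_3=1·4+3=7
…
a_5=14:  p_5=14·182+51=2599,  q_5=14·25+7=357
a_6=3:  p_6=3·2599+182=7979,  q_6=3·357+25=1096
…
a_8=1:  p_8=1·10578+7979=18557,  q_8=1·1453+1096=2549
a_9=3:  p_9=3·18557+10578=66249,  q_9=3·2549+1453=9100
(x₁, y₁) = (66249, 9100);  66249² − 53·9100² = 1 ✓

66249 9100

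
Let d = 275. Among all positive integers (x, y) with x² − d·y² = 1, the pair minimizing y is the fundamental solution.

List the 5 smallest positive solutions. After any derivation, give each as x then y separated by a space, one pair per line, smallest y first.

√275 = [16; 1,1,2,1,1,32, …], period ℓ=6 (even) → k=5
k=0  a_k=16  p_k/q_k = 16/1
…
k=2  a_k=1  p_k/q_k = 33/2
…
k=4  a_k=1  p_k/q_k = 116/7
k=5  a_k=1  p_k/q_k = 199/12
(x₁, y₁) = (199, 12);  199² − 275·12² = 1 ✓
(x_2, y_2) = (199·199 + 275·12·12, 199·12 + 12·199) = (79201, 4776)
(x_3, y_3) = (199·79201 + 275·12·4776, 199·4776 + 12·79201) = (31521799, 1900836)
(x_4, y_4) = (199·31521799 + 275·12·1900836, 199·1900836 + 12·31521799) = (12545596801, 756527952)
(x_5, y_5) = (199·12545596801 + 275·12·756527952, 199·756527952 + 12·12545596801) = (4993116004999, 301096224060)

199 12
79201 4776
31521799 1900836
12545596801 756527952
4993116004999 301096224060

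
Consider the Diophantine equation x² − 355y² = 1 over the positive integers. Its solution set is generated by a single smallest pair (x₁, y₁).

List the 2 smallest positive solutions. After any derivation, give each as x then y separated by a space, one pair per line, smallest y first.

954809 50676
1823320452961 96771801768

√355 → a₀=18, period (1,5,3,3,1,6,1,3,3,5,1,36); ℓ=12 even so k=11
i=0: a=18 ⇒ p=18, q=1
i=1: a=1 ⇒ p=19, q=1
…
i=4: a=3 ⇒ p=1187, q=63
…
i=6: a=6 ⇒ p=10457, q=555
…
i=10: a=5 ⇒ p=803418, q=42641
i=11: a=1 ⇒ p=954809, q=50676
fundamental: x₁=954809, y₁=50676  (since 911660226481 − 355·2568056976 = 1)
k=2:  x_2 = 954809·954809+355·50676·50676 = 1823320452961,  y_2 = 954809·50676+50676·954809 = 96771801768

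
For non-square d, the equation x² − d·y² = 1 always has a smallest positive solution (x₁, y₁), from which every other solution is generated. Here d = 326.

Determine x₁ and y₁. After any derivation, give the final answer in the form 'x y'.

325 18

√326 = [18; 18,36, …], period ℓ=2 (even) → k=1
k=0  a_k=18  p_k/q_k = 18/1
k=1  a_k=18  p_k/q_k = 325/18
(x₁, y₁) = (325, 18);  325² − 326·18² = 1 ✓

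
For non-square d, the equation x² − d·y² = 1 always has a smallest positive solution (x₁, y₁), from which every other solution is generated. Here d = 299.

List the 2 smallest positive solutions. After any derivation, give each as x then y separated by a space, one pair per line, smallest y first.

√299 → a₀=17, period (3,2,3,34); ℓ=4 even so k=3
a_0=17:  p_0=17·1+0=17,  q_0=17·0+1=1
a_1=3:  p_1=3·17+1=52,  q_1=3·1+0=3
a_2=2:  p_2=2·52+17=121,  q_2=2·3+1=7
a_3=3:  p_3=3·121+52=415,  q_3=3·7+3=24
(x₁, y₁) = (415, 24);  415² − 299·24² = 1 ✓
(415+24√299)^2 = 344449 + 19920√299

415 24
344449 19920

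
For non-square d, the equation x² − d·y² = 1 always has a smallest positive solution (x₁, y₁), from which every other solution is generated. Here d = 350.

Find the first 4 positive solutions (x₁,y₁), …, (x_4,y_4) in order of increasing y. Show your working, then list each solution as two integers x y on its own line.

√350 → a₀=18, period (1,2,2,2,1,36); ℓ=6 even so k=5
k=0  a_k=18  p_k/q_k = 18/1
k=1  a_k=1  p_k/q_k = 19/1
…
k=4  a_k=2  p_k/q_k = 318/17
k=5  a_k=1  p_k/q_k = 449/24
→ (449, 24).  Check: 449²=201601, 350·24²=201600, difference 1.
k=2:  x_2 = 449·449+350·24·24 = 403201,  y_2 = 449·24+24·449 = 21552
k=3:  x_3 = 449·403201+350·24·21552 = 362074049,  y_3 = 449·21552+24·403201 = 19353672
k=4:  x_4 = 449·362074049+350·24·19353672 = 325142092801,  y_4 = 449·19353672+24·362074049 = 17379575904

449 24
403201 21552
362074049 19353672
325142092801 17379575904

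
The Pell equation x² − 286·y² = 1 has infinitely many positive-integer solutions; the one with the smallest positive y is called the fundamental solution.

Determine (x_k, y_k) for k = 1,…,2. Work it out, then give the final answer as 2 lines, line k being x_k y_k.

[16; 1,10,3,3,2,3,3,10,1,32] for √286; ℓ=10 ⇒ convergent index 9
a_0=16:  p_0=16·1+0=16,  q_0=16·0+1=1
a_1=1:  p_1=1·16+1=17,  q_1=1·1+0=1
…
a_3=3:  p_3=3·186+17=575,  q_3=3·11+1=34
…
a_5=2:  p_5=2·1911+575=4397,  q_5=2·113+34=260
a_6=3:  p_6=3·4397+1911=15102,  q_6=3·260+113=893
a_7=3:  p_7=3·15102+4397=49703,  q_7=3·893+260=2939
a_8=10:  p_8=10·49703+15102=512132,  q_8=10·2939+893=30283
a_9=1:  p_9=1·512132+49703=561835,  q_9=1·30283+2939=33222
(x₁, y₁) = (561835, 33222);  561835² − 286·33222² = 1 ✓
n=2: (561835,33222)∘(561835,33222) = (561835·561835+286·33222·33222, 561835·33222+33222·561835) = (631317134449,37330564740)

561835 33222
631317134449 37330564740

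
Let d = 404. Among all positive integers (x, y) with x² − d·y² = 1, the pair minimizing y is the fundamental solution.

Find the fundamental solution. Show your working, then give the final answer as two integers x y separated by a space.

[20; 10,40] for √404; ℓ=2 ⇒ convergent index 1
k=0  a_k=20  p_k/q_k = 20/1
k=1  a_k=10  p_k/q_k = 201/10
(x₁, y₁) = (201, 10);  201² − 404·10² = 1 ✓

201 10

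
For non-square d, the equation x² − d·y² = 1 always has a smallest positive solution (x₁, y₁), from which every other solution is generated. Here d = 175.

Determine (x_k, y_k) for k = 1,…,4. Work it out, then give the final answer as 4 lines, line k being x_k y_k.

d=175: √d = [13; 4,2,1,2,4,26] (ℓ=6, even), read p_5/q_5
i=0: a=13 ⇒ p=13, q=1
…
i=3: a=1 ⇒ p=172, q=13
i=4: a=2 ⇒ p=463, q=35
i=5: a=4 ⇒ p=2024, q=153
(x₁, y₁) = (2024, 153);  2024² − 175·153² = 1 ✓
k=2:  x_2 = 2024·2024+175·153·153 = 8193151,  y_2 = 2024·153+153·2024 = 619344
k=3:  x_3 = 2024·8193151+175·153·619344 = 33165873224,  y_3 = 2024·619344+153·8193151 = 2507104359
k=4:  x_4 = 2024·33165873224+175·153·2507104359 = 134255446617601,  y_4 = 2024·2507104359+153·33165873224 = 10148757825888

2024 153
8193151 619344
33165873224 2507104359
134255446617601 10148757825888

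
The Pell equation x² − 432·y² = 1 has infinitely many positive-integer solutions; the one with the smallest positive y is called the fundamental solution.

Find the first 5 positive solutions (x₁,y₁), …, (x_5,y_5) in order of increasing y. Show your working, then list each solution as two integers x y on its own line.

d=432: √d = [20; 1,3,1,1,1,3,1,40] (ℓ=8, even), read p_7/q_7
i=0: a=20 ⇒ p=20, q=1
i=1: a=1 ⇒ p=21, q=1
i=2: a=3 ⇒ p=83, q=4
i=3: a=1 ⇒ p=104, q=5
i=4: a=1 ⇒ p=187, q=9
i=5: a=1 ⇒ p=291, q=14
i=6: a=3 ⇒ p=1060, q=51
i=7: a=1 ⇒ p=1351, q=65
(x₁, y₁) = (1351, 65);  1351² − 432·65² = 1 ✓
k=2:  x_2 = 1351·1351+432·65·65 = 3650401,  y_2 = 1351·65+65·1351 = 175630
k=3:  x_3 = 1351·3650401+432·65·175630 = 9863382151,  y_3 = 1351·175630+65·3650401 = 474552195
k=4:  x_4 = 1351·9863382151+432·65·474552195 = 26650854921601,  y_4 = 1351·474552195+65·9863382151 = 1282239855260
k=5:  x_5 = 1351·26650854921601+432·65·1282239855260 = 72010600134783751,  y_5 = 1351·1282239855260+65·26650854921601 = 3464611614360325

1351 65
3650401 175630
9863382151 474552195
26650854921601 1282239855260
72010600134783751 3464611614360325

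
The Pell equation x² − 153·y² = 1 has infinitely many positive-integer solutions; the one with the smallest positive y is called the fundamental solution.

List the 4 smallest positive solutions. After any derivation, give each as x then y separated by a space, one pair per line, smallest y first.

2177 176
9478657 766304
41270070401 3336487440
179689877047297 14527065547456

√153 → a₀=12, period (2,1,2,2,2,1,2,24); ℓ=8 even so k=7
i=0: a=12 ⇒ p=12, q=1
…
i=4: a=2 ⇒ p=235, q=19
i=5: a=2 ⇒ p=569, q=46
i=6: a=1 ⇒ p=804, q=65
i=7: a=2 ⇒ p=2177, q=176
fundamental: x₁=2177, y₁=176  (since 4739329 − 153·30976 = 1)
k=2:  x_2 = 2177·2177+153·176·176 = 9478657,  y_2 = 2177·176+176·2177 = 766304
k=3:  x_3 = 2177·9478657+153·176·766304 = 41270070401,  y_3 = 2177·766304+176·9478657 = 3336487440
k=4:  x_4 = 2177·41270070401+153·176·3336487440 = 179689877047297,  y_4 = 2177·3336487440+176·41270070401 = 14527065547456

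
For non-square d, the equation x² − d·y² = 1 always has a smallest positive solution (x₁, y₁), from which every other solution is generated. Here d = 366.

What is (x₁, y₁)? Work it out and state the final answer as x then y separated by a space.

907925 47458

√366 → a₀=19, period (7,1,1,1,2,12,2,1,1,1,7,38); ℓ=12 even so k=11
a_0=19:  p_0=19·1+0=19,  q_0=19·0+1=1
a_1=7:  p_1=7·19+1=134,  q_1=7·1+0=7
a_2=1:  p_2=1·134+19=153,  q_2=1·7+1=8
…
a_4=1:  p_4=1·287+153=440,  q_4=1·15+8=23
…
a_7=2:  p_7=2·14444+1167=30055,  q_7=2·755+61=1571
a_8=1:  p_8=1·30055+14444=44499,  q_8=1·1571+755=2326
a_9=1:  p_9=1·44499+30055=74554,  q_9=1·2326+1571=3897
a_10=1:  p_10=1·74554+44499=119053,  q_10=1·3897+2326=6223
a_11=7:  p_11=7·119053+74554=907925,  q_11=7·6223+3897=47458
fundamental: x₁=907925, y₁=47458  (since 824327805625 − 366·2252261764 = 1)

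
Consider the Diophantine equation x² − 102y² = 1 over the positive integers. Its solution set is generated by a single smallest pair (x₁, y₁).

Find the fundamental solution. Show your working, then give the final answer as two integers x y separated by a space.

[10; 10,20] for √102; ℓ=2 ⇒ convergent index 1
step 0: (10, 1)  from 10·(1,0) + (0,1)
step 1: (101, 10)  from 10·(10,1) + (1,0)
fundamental: x₁=101, y₁=10  (since 10201 − 102·100 = 1)

101 10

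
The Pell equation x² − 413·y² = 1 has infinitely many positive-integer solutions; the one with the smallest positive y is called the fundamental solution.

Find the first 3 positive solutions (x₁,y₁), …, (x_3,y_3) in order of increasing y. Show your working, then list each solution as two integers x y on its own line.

113399 5580
25718666401 1265532840
5832942102300599 287020317040740

d=413: √d = [20; 3,9,1,4,1,9,3,40] (ℓ=8, even), read p_7/q_7
i=0: a=20 ⇒ p=20, q=1
i=1: a=3 ⇒ p=61, q=3
…
i=5: a=1 ⇒ p=3719, q=183
i=6: a=9 ⇒ p=36560, q=1799
i=7: a=3 ⇒ p=113399, q=5580
fundamental: x₁=113399, y₁=5580  (since 12859333201 − 413·31136400 = 1)
(113399+5580√413)^2 = 25718666401 + 1265532840√413
(113399+5580√413)^3 = 5832942102300599 + 287020317040740√413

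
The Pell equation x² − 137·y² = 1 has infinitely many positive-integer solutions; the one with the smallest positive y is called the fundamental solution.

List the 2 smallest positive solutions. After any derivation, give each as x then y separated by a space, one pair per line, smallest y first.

√137 → a₀=11, period (1,2,2,1,1,2,2,1,22); ℓ=9 odd so k=17
k=0  a_k=11  p_k/q_k = 11/1
…
k=4  a_k=1  p_k/q_k = 117/10
k=5  a_k=1  p_k/q_k = 199/17
k=6  a_k=2  p_k/q_k = 515/44
k=7  a_k=2  p_k/q_k = 1229/105
k=8  a_k=1  p_k/q_k = 1744/149
k=9  a_k=22  p_k/q_k = 39597/3383
…
k=12  a_k=2  p_k/q_k = 285899/24426
…
k=15  a_k=2  p_k/q_k = 1796332/153471
k=16  a_k=2  p_k/q_k = 4286741/366241
k=17  a_k=1  p_k/q_k = 6083073/519712
fundamental: x₁=6083073, y₁=519712  (since 37003777123329 − 137·270100562944 = 1)
k=2:  x_2 = 6083073·6083073+137·519712·519712 = 74007554246657,  y_2 = 6083073·519712+519712·6083073 = 6322892069952

6083073 519712
74007554246657 6322892069952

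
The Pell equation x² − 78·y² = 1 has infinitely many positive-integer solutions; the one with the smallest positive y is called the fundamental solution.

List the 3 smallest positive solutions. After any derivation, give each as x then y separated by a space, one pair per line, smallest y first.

53 6
5617 636
595349 67410

√78 = [8; 1,4,1,16, …], period ℓ=4 (even) → k=3
i=0: a=8 ⇒ p=8, q=1
i=1: a=1 ⇒ p=9, q=1
i=2: a=4 ⇒ p=44, q=5
i=3: a=1 ⇒ p=53, q=6
fundamental: x₁=53, y₁=6  (since 2809 − 78·36 = 1)
(x_2, y_2) = (53·53 + 78·6·6, 53·6 + 6·53) = (5617, 636)
(x_3, y_3) = (53·5617 + 78·6·636, 53·636 + 6·5617) = (595349, 67410)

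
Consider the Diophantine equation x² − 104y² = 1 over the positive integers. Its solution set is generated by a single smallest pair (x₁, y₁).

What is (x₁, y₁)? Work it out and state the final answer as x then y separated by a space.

51 5

[10; 5,20] for √104; ℓ=2 ⇒ convergent index 1
k=0  a_k=10  p_k/q_k = 10/1
k=1  a_k=5  p_k/q_k = 51/5
fundamental: x₁=51, y₁=5  (since 2601 − 104·25 = 1)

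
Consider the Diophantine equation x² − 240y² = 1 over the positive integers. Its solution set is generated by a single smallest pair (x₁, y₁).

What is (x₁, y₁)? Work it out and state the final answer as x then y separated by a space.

d=240: √d = [15; 2,30] (ℓ=2, even), read p_1/q_1
step 0: (15, 1)  from 15·(1,0) + (0,1)
step 1: (31, 2)  from 2·(15,1) + (1,0)
(x₁, y₁) = (31, 2);  31² − 240·2² = 1 ✓

31 2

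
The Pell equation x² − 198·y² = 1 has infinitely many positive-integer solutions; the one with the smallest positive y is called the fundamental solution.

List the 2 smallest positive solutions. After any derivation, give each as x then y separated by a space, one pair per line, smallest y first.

√198 → a₀=14, period (14,28); ℓ=2 even so k=1
i=0: a=14 ⇒ p=14, q=1
i=1: a=14 ⇒ p=197, q=14
fundamental: x₁=197, y₁=14  (since 38809 − 198·196 = 1)
(x_2, y_2) = (197·197 + 198·14·14, 197·14 + 14·197) = (77617, 5516)

197 14
77617 5516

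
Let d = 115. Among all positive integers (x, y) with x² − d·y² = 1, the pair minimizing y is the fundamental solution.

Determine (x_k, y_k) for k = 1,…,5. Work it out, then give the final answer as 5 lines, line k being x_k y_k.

1126 105
2535751 236460
5710510126 532507815
12860066268001 1199207362920
28960863525028126 2700614448788025

√115 = [10; 1,2,1,1,1,1,1,2,1,20, …], period ℓ=10 (even) → k=9
k=0  a_k=10  p_k/q_k = 10/1
k=1  a_k=1  p_k/q_k = 11/1
…
k=4  a_k=1  p_k/q_k = 75/7
…
k=8  a_k=2  p_k/q_k = 815/76
k=9  a_k=1  p_k/q_k = 1126/105
→ (1126, 105).  Check: 1126²=1267876, 115·105²=1267875, difference 1.
n=2: (1126,105)∘(1126,105) = (1126·1126+115·105·105, 1126·105+105·1126) = (2535751,236460)
n=3: (2535751,236460)∘(1126,105) = (1126·2535751+115·105·236460, 1126·236460+105·2535751) = (5710510126,532507815)
n=4: (5710510126,532507815)∘(1126,105) = (1126·5710510126+115·105·532507815, 1126·532507815+105·5710510126) = (12860066268001,1199207362920)
n=5: (12860066268001,1199207362920)∘(1126,105) = (1126·12860066268001+115·105·1199207362920, 1126·1199207362920+105·12860066268001) = (28960863525028126,2700614448788025)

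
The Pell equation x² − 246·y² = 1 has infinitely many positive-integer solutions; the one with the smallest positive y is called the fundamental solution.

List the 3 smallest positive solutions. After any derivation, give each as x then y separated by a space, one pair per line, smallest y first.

√246 → a₀=15, period (1,2,5,1,14,1,5,2,1,30); ℓ=10 even so k=9
i=0: a=15 ⇒ p=15, q=1
i=1: a=1 ⇒ p=16, q=1
i=2: a=2 ⇒ p=47, q=3
…
i=4: a=1 ⇒ p=298, q=19
…
i=6: a=1 ⇒ p=4721, q=301
i=7: a=5 ⇒ p=28028, q=1787
i=8: a=2 ⇒ p=60777, q=3875
i=9: a=1 ⇒ p=88805, q=5662
(x₁, y₁) = (88805, 5662);  88805² − 246·5662² = 1 ✓
(x_2, y_2) = (88805·88805 + 246·5662·5662, 88805·5662 + 5662·88805) = (15772656049, 1005627820)
(x_3, y_3) = (88805·15772656049 + 246·5662·1005627820, 88805·1005627820 + 5662·15772656049) = (2801381440774085, 178609557104538)

88805 5662
15772656049 1005627820
2801381440774085 178609557104538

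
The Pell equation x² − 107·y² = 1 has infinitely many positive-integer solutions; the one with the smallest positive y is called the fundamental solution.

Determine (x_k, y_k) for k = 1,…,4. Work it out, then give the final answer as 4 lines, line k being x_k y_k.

962 93
1850887 178932
3561105626 344265075
6851565373537 662365825368

[10; 2,1,9,1,2,20] for √107; ℓ=6 ⇒ convergent index 5
step 0: (10, 1)  from 10·(1,0) + (0,1)
step 1: (21, 2)  from 2·(10,1) + (1,0)
…
step 3: (300, 29)  from 9·(31,3) + (21,2)
step 4: (331, 32)  from 1·(300,29) + (31,3)
step 5: (962, 93)  from 2·(331,32) + (300,29)
→ (962, 93).  Check: 962²=925444, 107·93²=925443, difference 1.
(x_2, y_2) = (962·962 + 107·93·93, 962·93 + 93·962) = (1850887, 178932)
(x_3, y_3) = (962·1850887 + 107·93·178932, 962·178932 + 93·1850887) = (3561105626, 344265075)
(x_4, y_4) = (962·3561105626 + 107·93·344265075, 962·344265075 + 93·3561105626) = (6851565373537, 662365825368)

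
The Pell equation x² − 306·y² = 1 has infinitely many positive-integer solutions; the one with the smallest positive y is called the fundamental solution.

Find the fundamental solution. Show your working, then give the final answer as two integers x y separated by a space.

35 2

√306 → a₀=17, period (2,34); ℓ=2 even so k=1
k=0  a_k=17  p_k/q_k = 17/1
k=1  a_k=2  p_k/q_k = 35/2
fundamental: x₁=35, y₁=2  (since 1225 − 306·4 = 1)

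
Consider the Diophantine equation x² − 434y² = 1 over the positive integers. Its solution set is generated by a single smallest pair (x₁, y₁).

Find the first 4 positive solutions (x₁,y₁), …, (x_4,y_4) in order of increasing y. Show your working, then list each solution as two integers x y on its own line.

d=434: √d = [20; 1,4,1,40] (ℓ=4, even), read p_3/q_3
a_0=20:  p_0=20·1+0=20,  q_0=20·0+1=1
…
a_2=4:  p_2=4·21+20=104,  q_2=4·1+1=5
a_3=1:  p_3=1·104+21=125,  q_3=1·5+1=6
(x₁, y₁) = (125, 6);  125² − 434·6² = 1 ✓
(125+6√434)^2 = 31249 + 1500√434
(125+6√434)^3 = 7812125 + 374994√434
(125+6√434)^4 = 1953000001 + 93747000√434

125 6
31249 1500
7812125 374994
1953000001 93747000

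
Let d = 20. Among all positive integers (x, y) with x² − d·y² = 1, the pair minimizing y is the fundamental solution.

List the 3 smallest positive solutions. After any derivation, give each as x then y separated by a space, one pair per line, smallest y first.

9 2
161 36
2889 646

[4; 2,8] for √20; ℓ=2 ⇒ convergent index 1
i=0: a=4 ⇒ p=4, q=1
i=1: a=2 ⇒ p=9, q=2
→ (9, 2).  Check: 9²=81, 20·2²=80, difference 1.
(9+2√20)^2 = 161 + 36√20
(9+2√20)^3 = 2889 + 646√20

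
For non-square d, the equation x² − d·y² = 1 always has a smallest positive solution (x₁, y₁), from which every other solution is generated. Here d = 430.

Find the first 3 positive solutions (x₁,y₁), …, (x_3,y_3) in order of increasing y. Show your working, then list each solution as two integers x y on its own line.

2862251 138030
16384961574001 790153011060
93795745300289010251 4523232492118854090

d=430: √d = [20; 1,2,1,3,1,…,2,1,40] (ℓ=14, even), read p_13/q_13
a_0=20:  p_0=20·1+0=20,  q_0=20·0+1=1
a_1=1:  p_1=1·20+1=21,  q_1=1·1+0=1
…
a_3=1:  p_3=1·62+21=83,  q_3=1·3+1=4
…
a_6=6:  p_6=6·394+311=2675,  q_6=6·19+15=129
a_7=8:  p_7=8·2675+394=21794,  q_7=8·129+19=1051
a_8=6:  p_8=6·21794+2675=133439,  q_8=6·1051+129=6435
…
a_11=1:  p_11=1·599138+155233=754371,  q_11=1·28893+7486=36379
a_12=2:  p_12=2·754371+599138=2107880,  q_12=2·36379+28893=101651
a_13=1:  p_13=1·2107880+754371=2862251,  q_13=1·101651+36379=138030
→ (2862251, 138030).  Check: 2862251²=8192480787001, 430·138030²=8192480787000, difference 1.
(2862251+138030√430)^2 = 16384961574001 + 790153011060√430
(2862251+138030√430)^3 = 93795745300289010251 + 4523232492118854090√430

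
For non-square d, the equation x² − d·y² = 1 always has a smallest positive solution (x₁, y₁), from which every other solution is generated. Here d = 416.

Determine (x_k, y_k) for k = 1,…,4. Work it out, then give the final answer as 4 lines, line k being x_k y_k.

√416 → a₀=20, period (2,1,1,9,1,1,2,40); ℓ=8 even so k=7
a_0=20:  p_0=20·1+0=20,  q_0=20·0+1=1
a_1=2:  p_1=2·20+1=41,  q_1=2·1+0=2
…
a_4=9:  p_4=9·102+61=979,  q_4=9·5+3=48
…
a_6=1:  p_6=1·1081+979=2060,  q_6=1·53+48=101
a_7=2:  p_7=2·2060+1081=5201,  q_7=2·101+53=255
→ (5201, 255).  Check: 5201²=27050401, 416·255²=27050400, difference 1.
k=2:  x_2 = 5201·5201+416·255·255 = 54100801,  y_2 = 5201·255+255·5201 = 2652510
k=3:  x_3 = 5201·54100801+416·255·2652510 = 562756526801,  y_3 = 5201·2652510+255·54100801 = 27591408765
k=4:  x_4 = 5201·562756526801+416·255·27591408765 = 5853793337683201,  y_4 = 5201·27591408765+255·562756526801 = 287005831321020

5201 255
54100801 2652510
562756526801 27591408765
5853793337683201 287005831321020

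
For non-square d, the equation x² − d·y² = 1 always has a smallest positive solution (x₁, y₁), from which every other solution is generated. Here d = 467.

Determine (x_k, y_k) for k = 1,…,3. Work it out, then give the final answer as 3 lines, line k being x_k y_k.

1625626 75225
5285319783751 244575431700
17183906517558380626 795176361465413175

[21; 1,1,1,1,3,…,1,1,42] for √467; ℓ=14 ⇒ convergent index 13
a_0=21:  p_0=21·1+0=21,  q_0=21·0+1=1
a_1=1:  p_1=1·21+1=22,  q_1=1·1+0=1
a_2=1:  p_2=1·22+21=43,  q_2=1·1+1=2
a_3=1:  p_3=1·43+22=65,  q_3=1·2+1=3
…
a_7=21:  p_7=21·1275+389=27164,  q_7=21·59+18=1257
…
a_10=1:  p_10=1·275465+82767=358232,  q_10=1·12747+3830=16577
…
a_12=1:  p_12=1·633697+358232=991929,  q_12=1·29324+16577=45901
a_13=1:  p_13=1·991929+633697=1625626,  q_13=1·45901+29324=75225
(x₁, y₁) = (1625626, 75225);  1625626² − 467·75225² = 1 ✓
(x_2, y_2) = (1625626·1625626 + 467·75225·75225, 1625626·75225 + 75225·1625626) = (5285319783751, 244575431700)
(x_3, y_3) = (1625626·5285319783751 + 467·75225·244575431700, 1625626·244575431700 + 75225·5285319783751) = (17183906517558380626, 795176361465413175)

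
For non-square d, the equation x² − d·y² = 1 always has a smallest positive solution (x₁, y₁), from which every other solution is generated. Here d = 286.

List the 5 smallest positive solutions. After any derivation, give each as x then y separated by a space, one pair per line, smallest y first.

561835 33222
631317134449 37330564740
709392124465745995 41947235681362578
797122648497793485067201 47134850318039357456520
895702806436806213240996001675 52964017256829337557486465822

√286 → a₀=16, period (1,10,3,3,2,3,3,10,1,32); ℓ=10 even so k=9
a_0=16:  p_0=16·1+0=16,  q_0=16·0+1=1
…
a_2=10:  p_2=10·17+16=186,  q_2=10·1+1=11
a_3=3:  p_3=3·186+17=575,  q_3=3·11+1=34
…
a_7=3:  p_7=3·15102+4397=49703,  q_7=3·893+260=2939
a_8=10:  p_8=10·49703+15102=512132,  q_8=10·2939+893=30283
a_9=1:  p_9=1·512132+49703=561835,  q_9=1·30283+2939=33222
→ (561835, 33222).  Check: 561835²=315658567225, 286·33222²=315658567224, difference 1.
(x_2, y_2) = (561835·561835 + 286·33222·33222, 561835·33222 + 33222·561835) = (631317134449, 37330564740)
(x_3, y_3) = (561835·631317134449 + 286·33222·37330564740, 561835·37330564740 + 33222·631317134449) = (709392124465745995, 41947235681362578)
(x_4, y_4) = (561835·709392124465745995 + 286·33222·41947235681362578, 561835·41947235681362578 + 33222·709392124465745995) = (797122648497793485067201, 47134850318039357456520)
(x_5, y_5) = (561835·797122648497793485067201 + 286·33222·47134850318039357456520, 561835·47134850318039357456520 + 33222·797122648497793485067201) = (895702806436806213240996001675, 52964017256829337557486465822)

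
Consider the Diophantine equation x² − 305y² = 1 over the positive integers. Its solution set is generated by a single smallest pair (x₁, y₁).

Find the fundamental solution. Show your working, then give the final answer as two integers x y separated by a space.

489 28

√305 = [17; 2,6,2,34, …], period ℓ=4 (even) → k=3
a_0=17:  p_0=17·1+0=17,  q_0=17·0+1=1
a_1=2:  p_1=2·17+1=35,  q_1=2·1+0=2
a_2=6:  p_2=6·35+17=227,  q_2=6·2+1=13
a_3=2:  p_3=2·227+35=489,  q_3=2·13+2=28
→ (489, 28).  Check: 489²=239121, 305·28²=239120, difference 1.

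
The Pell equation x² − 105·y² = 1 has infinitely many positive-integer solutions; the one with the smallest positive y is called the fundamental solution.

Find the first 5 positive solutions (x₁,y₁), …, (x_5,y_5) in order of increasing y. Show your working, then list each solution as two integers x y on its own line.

√105 = [10; 4,20, …], period ℓ=2 (even) → k=1
i=0: a=10 ⇒ p=10, q=1
i=1: a=4 ⇒ p=41, q=4
→ (41, 4).  Check: 41²=1681, 105·4²=1680, difference 1.
(x_2, y_2) = (41·41 + 105·4·4, 41·4 + 4·41) = (3361, 328)
(x_3, y_3) = (41·3361 + 105·4·328, 41·328 + 4·3361) = (275561, 26892)
(x_4, y_4) = (41·275561 + 105·4·26892, 41·26892 + 4·275561) = (22592641, 2204816)
(x_5, y_5) = (41·22592641 + 105·4·2204816, 41·2204816 + 4·22592641) = (1852321001, 180768020)

41 4
3361 328
275561 26892
22592641 2204816
1852321001 180768020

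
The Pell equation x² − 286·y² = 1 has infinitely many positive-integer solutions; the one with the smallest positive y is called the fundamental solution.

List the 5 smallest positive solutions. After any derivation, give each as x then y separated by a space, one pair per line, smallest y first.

√286 → a₀=16, period (1,10,3,3,2,3,3,10,1,32); ℓ=10 even so k=9
step 0: (16, 1)  from 16·(1,0) + (0,1)
…
step 4: (1911, 113)  from 3·(575,34) + (186,11)
…
step 6: (15102, 893)  from 3·(4397,260) + (1911,113)
…
step 8: (512132, 30283)  from 10·(49703,2939) + (15102,893)
step 9: (561835, 33222)  from 1·(512132,30283) + (49703,2939)
(x₁, y₁) = (561835, 33222);  561835² − 286·33222² = 1 ✓
(561835+33222√286)^2 = 631317134449 + 37330564740√286
(561835+33222√286)^3 = 709392124465745995 + 41947235681362578√286
(561835+33222√286)^4 = 797122648497793485067201 + 47134850318039357456520√286
(561835+33222√286)^5 = 895702806436806213240996001675 + 52964017256829337557486465822√286

561835 33222
631317134449 37330564740
709392124465745995 41947235681362578
797122648497793485067201 47134850318039357456520
895702806436806213240996001675 52964017256829337557486465822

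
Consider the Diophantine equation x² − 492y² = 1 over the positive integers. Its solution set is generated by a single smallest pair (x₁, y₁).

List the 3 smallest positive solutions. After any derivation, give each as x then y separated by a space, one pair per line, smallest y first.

[22; 5,1,1,10,1,1,5,44] for √492; ℓ=8 ⇒ convergent index 7
a_0=22:  p_0=22·1+0=22,  q_0=22·0+1=1
a_1=5:  p_1=5·22+1=111,  q_1=5·1+0=5
…
a_5=1:  p_5=1·2573+244=2817,  q_5=1·116+11=127
a_6=1:  p_6=1·2817+2573=5390,  q_6=1·127+116=243
a_7=5:  p_7=5·5390+2817=29767,  q_7=5·243+127=1342
(x₁, y₁) = (29767, 1342);  29767² − 492·1342² = 1 ✓
n=2: (29767,1342)∘(29767,1342) = (29767·29767+492·1342·1342, 29767·1342+1342·29767) = (1772148577,79894628)
n=3: (1772148577,79894628)∘(29767,1342) = (29767·1772148577+492·1342·79894628, 29767·79894628+1342·1772148577) = (105503093353351,4756446782010)

29767 1342
1772148577 79894628
105503093353351 4756446782010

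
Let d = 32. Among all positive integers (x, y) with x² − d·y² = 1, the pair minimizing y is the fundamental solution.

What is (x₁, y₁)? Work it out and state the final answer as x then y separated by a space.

17 3

√32 → a₀=5, period (1,1,1,10); ℓ=4 even so k=3
step 0: (5, 1)  from 5·(1,0) + (0,1)
step 1: (6, 1)  from 1·(5,1) + (1,0)
step 2: (11, 2)  from 1·(6,1) + (5,1)
step 3: (17, 3)  from 1·(11,2) + (6,1)
(x₁, y₁) = (17, 3);  17² − 32·3² = 1 ✓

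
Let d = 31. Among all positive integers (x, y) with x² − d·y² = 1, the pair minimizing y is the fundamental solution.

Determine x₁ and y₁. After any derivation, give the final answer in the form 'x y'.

d=31: √d = [5; 1,1,3,5,3,1,1,10] (ℓ=8, even), read p_7/q_7
i=0: a=5 ⇒ p=5, q=1
…
i=2: a=1 ⇒ p=11, q=2
i=3: a=3 ⇒ p=39, q=7
i=4: a=5 ⇒ p=206, q=37
i=5: a=3 ⇒ p=657, q=118
i=6: a=1 ⇒ p=863, q=155
i=7: a=1 ⇒ p=1520, q=273
fundamental: x₁=1520, y₁=273  (since 2310400 − 31·74529 = 1)

1520 273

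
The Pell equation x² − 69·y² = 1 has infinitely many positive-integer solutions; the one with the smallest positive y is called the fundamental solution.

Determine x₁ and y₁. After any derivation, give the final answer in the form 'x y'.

√69 → a₀=8, period (3,3,1,4,1,3,3,16); ℓ=8 even so k=7
a_0=8:  p_0=8·1+0=8,  q_0=8·0+1=1
a_1=3:  p_1=3·8+1=25,  q_1=3·1+0=3
a_2=3:  p_2=3·25+8=83,  q_2=3·3+1=10
a_3=1:  p_3=1·83+25=108,  q_3=1·10+3=13
…
a_5=1:  p_5=1·515+108=623,  q_5=1·62+13=75
a_6=3:  p_6=3·623+515=2384,  q_6=3·75+62=287
a_7=3:  p_7=3·2384+623=7775,  q_7=3·287+75=936
fundamental: x₁=7775, y₁=936  (since 60450625 − 69·876096 = 1)

7775 936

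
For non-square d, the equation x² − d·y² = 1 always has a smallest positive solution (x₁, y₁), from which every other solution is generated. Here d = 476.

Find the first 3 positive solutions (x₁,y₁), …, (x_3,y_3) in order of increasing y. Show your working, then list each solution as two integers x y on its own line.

28799 1320
1658764801 76029360
95541534979199 4379139075960

√476 → a₀=21, period (1,4,2,10,2,4,1,42); ℓ=8 even so k=7
k=0  a_k=21  p_k/q_k = 21/1
…
k=3  a_k=2  p_k/q_k = 240/11
k=4  a_k=10  p_k/q_k = 2509/115
…
k=6  a_k=4  p_k/q_k = 23541/1079
k=7  a_k=1  p_k/q_k = 28799/1320
(x₁, y₁) = (28799, 1320);  28799² − 476·1320² = 1 ✓
(x_2, y_2) = (28799·28799 + 476·1320·1320, 28799·1320 + 1320·28799) = (1658764801, 76029360)
(x_3, y_3) = (28799·1658764801 + 476·1320·76029360, 28799·76029360 + 1320·1658764801) = (95541534979199, 4379139075960)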